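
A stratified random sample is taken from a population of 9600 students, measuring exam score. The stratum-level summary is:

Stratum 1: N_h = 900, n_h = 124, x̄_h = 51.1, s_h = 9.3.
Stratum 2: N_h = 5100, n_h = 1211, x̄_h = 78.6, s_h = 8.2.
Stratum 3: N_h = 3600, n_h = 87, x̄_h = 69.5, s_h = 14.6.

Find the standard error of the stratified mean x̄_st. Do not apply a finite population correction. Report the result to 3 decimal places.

SE(x̄_st) ≈ 0.605

V̂(x̄_st) = Σ W_h² s_h²/n_h, with W_h = N_h/N and N = 9600:
  stratum 1: (900/9600)²·9.3²/124 = 0.00613037
  stratum 2: (5100/9600)²·8.2²/1211 = 0.0156704
  stratum 3: (3600/9600)²·14.6²/87 = 0.344547
V̂(x̄_st) = 0.366348
SE(x̄_st) = √0.366348 = 0.605267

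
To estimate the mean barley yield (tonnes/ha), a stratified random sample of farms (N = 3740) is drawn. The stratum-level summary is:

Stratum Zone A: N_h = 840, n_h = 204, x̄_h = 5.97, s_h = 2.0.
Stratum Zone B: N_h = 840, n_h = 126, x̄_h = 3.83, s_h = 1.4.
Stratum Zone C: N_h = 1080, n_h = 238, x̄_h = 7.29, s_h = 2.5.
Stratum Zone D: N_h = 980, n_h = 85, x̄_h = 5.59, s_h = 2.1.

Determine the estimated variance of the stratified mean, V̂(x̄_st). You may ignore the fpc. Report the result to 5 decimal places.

V̂(x̄_st) ≈ 0.00753

V̂(x̄_st) = Σ W_h² s_h²/n_h, with W_h = N_h/N and N = 3740:
  stratum Zone A: (840/3740)²·2.0²/204 = 0.000989111
  stratum Zone B: (840/3740)²·1.4²/126 = 0.000784695
  stratum Zone C: (1080/3740)²·2.5²/238 = 0.00218981
  stratum Zone D: (980/3740)²·2.1²/85 = 0.00356228
V̂(x̄_st) = 0.00752591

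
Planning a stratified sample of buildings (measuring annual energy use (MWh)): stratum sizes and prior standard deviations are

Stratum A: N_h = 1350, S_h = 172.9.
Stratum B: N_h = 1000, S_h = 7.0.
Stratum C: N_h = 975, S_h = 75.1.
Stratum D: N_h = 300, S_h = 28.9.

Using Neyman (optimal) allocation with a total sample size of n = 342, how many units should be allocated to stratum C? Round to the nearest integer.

Neyman allocation: n_h = n · N_h S_h / Σ N_i S_i, with n = 342.
  stratum A: N_h·S_h = 1350·172.9 = 233415.00
  stratum B: N_h·S_h = 1000·7.0 = 7000.00
  stratum C: N_h·S_h = 975·75.1 = 73222.50
  stratum D: N_h·S_h = 300·28.9 = 8670.00
Σ N_h S_h = 322307.50
n for stratum C = 342·73222.50/322307.50 = 77.696 → 78

78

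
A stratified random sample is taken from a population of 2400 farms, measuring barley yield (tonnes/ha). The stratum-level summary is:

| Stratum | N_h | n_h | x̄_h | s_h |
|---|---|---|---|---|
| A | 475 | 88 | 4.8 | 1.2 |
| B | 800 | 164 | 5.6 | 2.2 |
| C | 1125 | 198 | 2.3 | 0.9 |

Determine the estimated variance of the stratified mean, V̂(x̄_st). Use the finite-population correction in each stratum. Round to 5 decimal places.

V̂(x̄_st) = Σ W_h² (1 − n_h/N_h) s_h²/n_h, with W_h = N_h/N and N = 2400:
  stratum A: (475/2400)²·(1 − 88/475)·1.2²/88 = 0.00052223
  stratum B: (800/2400)²·(1 − 164/800)·2.2²/164 = 0.00260691
  stratum C: (1125/2400)²·(1 − 198/1125)·0.9²/198 = 0.000740678
V̂(x̄_st) = 0.00386982

V̂(x̄_st) ≈ 0.00387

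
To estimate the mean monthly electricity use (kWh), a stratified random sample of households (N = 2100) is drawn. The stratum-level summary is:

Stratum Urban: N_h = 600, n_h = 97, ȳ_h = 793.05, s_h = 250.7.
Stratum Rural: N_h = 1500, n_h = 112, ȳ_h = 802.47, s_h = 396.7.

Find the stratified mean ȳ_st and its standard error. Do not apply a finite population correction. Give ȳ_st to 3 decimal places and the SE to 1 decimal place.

ȳ_st ≈ 799.779, SE ≈ 27.7

ȳ_st = Σ W_h ȳ_h = (600·793.05 + 1500·802.47)/2100 = 799.77857
V̂(ȳ_st) = Σ W_h² s_h²/n_h, with W_h = N_h/N and N = 2100:
  stratum Urban: (600/2100)²·250.7²/97 = 52.8933
  stratum Rural: (1500/2100)²·396.7²/112 = 716.886
V̂(ȳ_st) = 769.78
SE(ȳ_st) = √769.78 = 27.7449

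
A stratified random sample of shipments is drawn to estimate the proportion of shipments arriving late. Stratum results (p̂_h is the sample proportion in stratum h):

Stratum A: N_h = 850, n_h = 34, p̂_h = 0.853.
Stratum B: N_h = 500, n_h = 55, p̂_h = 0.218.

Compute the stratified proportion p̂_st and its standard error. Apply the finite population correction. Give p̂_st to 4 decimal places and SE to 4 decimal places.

p̂_st ≈ 0.6178, SE ≈ 0.0428

N = 1350; stratum weights W_h = N_h/N.
p̂_st = Σ W_h p̂_h = (850·0.853 + 500·0.218)/1350 = 0.61781
V̂(p̂_st) = Σ W_h² (1 − n_h/N_h) p̂_h(1−p̂_h)/(n_h−1):
  stratum A: (850/1350)²·(1 − 34/850)·0.853·0.147/33 = 0.00144609
  stratum B: (500/1350)²·(1 − 55/500)·0.218·0.782/54 = 0.000385418
V̂(p̂_st) = 0.0018315; SE = √V̂ = 0.0427961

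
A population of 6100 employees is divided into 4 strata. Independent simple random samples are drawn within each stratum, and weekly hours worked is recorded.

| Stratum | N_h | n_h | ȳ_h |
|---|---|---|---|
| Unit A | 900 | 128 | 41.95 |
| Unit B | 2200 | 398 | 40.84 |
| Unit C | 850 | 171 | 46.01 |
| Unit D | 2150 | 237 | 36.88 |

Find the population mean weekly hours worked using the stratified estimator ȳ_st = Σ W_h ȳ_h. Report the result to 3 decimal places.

ȳ_st ≈ 40.328

N = Σ N_h = 6100. Stratum weights W_h = N_h/N.
ȳ_st = (900·41.95 + 2200·40.84 + 850·46.01 + 2150·36.88) / 6100 = 40.32844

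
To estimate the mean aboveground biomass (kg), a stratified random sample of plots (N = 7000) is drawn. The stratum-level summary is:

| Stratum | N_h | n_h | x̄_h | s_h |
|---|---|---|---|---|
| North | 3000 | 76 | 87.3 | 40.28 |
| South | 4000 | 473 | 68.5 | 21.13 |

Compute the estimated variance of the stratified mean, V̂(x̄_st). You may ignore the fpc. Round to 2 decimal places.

V̂(x̄_st) ≈ 4.23

V̂(x̄_st) = Σ W_h² s_h²/n_h, with W_h = N_h/N and N = 7000:
  stratum North: (3000/7000)²·40.28²/76 = 3.92113
  stratum South: (4000/7000)²·21.13²/473 = 0.308221
V̂(x̄_st) = 4.22936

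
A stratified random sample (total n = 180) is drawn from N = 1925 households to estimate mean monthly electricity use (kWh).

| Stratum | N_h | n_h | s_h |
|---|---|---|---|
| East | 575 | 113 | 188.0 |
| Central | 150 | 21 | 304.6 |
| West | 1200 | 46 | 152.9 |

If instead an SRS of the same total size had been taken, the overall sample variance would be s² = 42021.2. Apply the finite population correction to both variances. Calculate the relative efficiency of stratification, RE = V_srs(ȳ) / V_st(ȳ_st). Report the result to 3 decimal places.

RE ≈ 0.899

V̂(ȳ_st) = Σ W_h² (1 − n_h/N_h) s_h²/n_h, with W_h = N_h/N and N = 1925:
  stratum East: (575/1925)²·(1 − 113/575)·188.0²/113 = 22.4226
  stratum Central: (150/1925)²·(1 − 21/150)·304.6²/21 = 23.0707
  stratum West: (1200/1925)²·(1 − 46/1200)·152.9²/46 = 189.925
V_st = 235.418
V_srs = (1 − 180/1925)·42021.2/180 = 211.622
Relative efficiency = V_srs / V_st = 211.622/235.418 = 0.8989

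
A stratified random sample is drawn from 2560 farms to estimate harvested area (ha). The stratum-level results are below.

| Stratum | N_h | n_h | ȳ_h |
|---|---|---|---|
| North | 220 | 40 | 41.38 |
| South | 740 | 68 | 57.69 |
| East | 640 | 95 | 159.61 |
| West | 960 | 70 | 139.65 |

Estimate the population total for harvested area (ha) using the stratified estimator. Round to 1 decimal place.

τ̂_st = Σ N_h ȳ_h = 220·41.38 + 740·57.69 + 640·159.61 + 960·139.65 = 288008.6

τ̂_st ≈ 288008.6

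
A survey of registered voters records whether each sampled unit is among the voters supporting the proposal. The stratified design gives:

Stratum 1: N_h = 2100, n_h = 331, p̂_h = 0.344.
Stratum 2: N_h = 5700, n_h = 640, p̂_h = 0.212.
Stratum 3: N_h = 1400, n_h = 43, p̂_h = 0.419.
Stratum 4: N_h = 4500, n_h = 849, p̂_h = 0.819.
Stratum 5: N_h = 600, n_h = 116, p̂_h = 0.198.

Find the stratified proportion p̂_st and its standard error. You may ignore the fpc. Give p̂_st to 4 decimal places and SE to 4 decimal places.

N = 14300; stratum weights W_h = N_h/N.
p̂_st = Σ W_h p̂_h = (2100·0.344 + 5700·0.212 + 1400·0.419 + 4500·0.819 + 600·0.198)/14300 = 0.44208
V̂(p̂_st) = Σ W_h² p̂_h(1−p̂_h)/(n_h−1):
  stratum 1: (2100/14300)²·0.344·0.656/330 = 1.47474e-05
  stratum 2: (5700/14300)²·0.212·0.788/639 = 4.15374e-05
  stratum 3: (1400/14300)²·0.419·0.581/42 = 5.55552e-05
  stratum 4: (4500/14300)²·0.819·0.181/848 = 1.73109e-05
  stratum 5: (600/14300)²·0.198·0.802/115 = 2.43093e-06
V̂(p̂_st) = 0.000131582; SE = √V̂ = 0.0114709

p̂_st ≈ 0.4421, SE ≈ 0.0115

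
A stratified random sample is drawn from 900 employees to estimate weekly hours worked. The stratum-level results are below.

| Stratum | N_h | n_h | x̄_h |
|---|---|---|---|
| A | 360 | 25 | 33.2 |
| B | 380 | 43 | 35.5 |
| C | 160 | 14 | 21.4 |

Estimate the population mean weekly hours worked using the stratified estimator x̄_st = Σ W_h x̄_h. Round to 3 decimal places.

N = Σ N_h = 900. Stratum weights W_h = N_h/N.
x̄_st = (360·33.2 + 380·35.5 + 160·21.4) / 900 = 32.07333

x̄_st ≈ 32.073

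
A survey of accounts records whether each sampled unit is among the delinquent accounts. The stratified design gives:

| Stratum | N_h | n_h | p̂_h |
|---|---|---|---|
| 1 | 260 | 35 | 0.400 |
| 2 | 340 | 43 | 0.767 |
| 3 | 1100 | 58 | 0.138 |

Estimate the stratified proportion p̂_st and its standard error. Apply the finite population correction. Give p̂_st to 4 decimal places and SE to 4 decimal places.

p̂_st ≈ 0.3039, SE ≈ 0.0335

N = 1700; stratum weights W_h = N_h/N.
p̂_st = Σ W_h p̂_h = (260·0.400 + 340·0.767 + 1100·0.138)/1700 = 0.30387
V̂(p̂_st) = Σ W_h² (1 − n_h/N_h) p̂_h(1−p̂_h)/(n_h−1):
  stratum 1: (260/1700)²·(1 − 35/260)·0.400·0.600/34 = 0.000142886
  stratum 2: (340/1700)²·(1 − 43/340)·0.767·0.233/42 = 0.000148676
  stratum 3: (1100/1700)²·(1 − 58/1100)·0.138·0.862/57 = 0.000827702
V̂(p̂_st) = 0.00111926; SE = √V̂ = 0.0334554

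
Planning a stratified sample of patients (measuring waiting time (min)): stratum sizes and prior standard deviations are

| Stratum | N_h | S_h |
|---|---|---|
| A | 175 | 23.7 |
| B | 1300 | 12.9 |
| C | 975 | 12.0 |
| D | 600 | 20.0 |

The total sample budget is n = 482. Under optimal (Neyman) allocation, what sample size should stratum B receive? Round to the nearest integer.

181

Neyman allocation: n_h = n · N_h S_h / Σ N_i S_i, with n = 482.
  stratum A: N_h·S_h = 175·23.7 = 4147.50
  stratum B: N_h·S_h = 1300·12.9 = 16770.00
  stratum C: N_h·S_h = 975·12.0 = 11700.00
  stratum D: N_h·S_h = 600·20.0 = 12000.00
Σ N_h S_h = 44617.50
n for stratum B = 482·16770.00/44617.50 = 181.165 → 181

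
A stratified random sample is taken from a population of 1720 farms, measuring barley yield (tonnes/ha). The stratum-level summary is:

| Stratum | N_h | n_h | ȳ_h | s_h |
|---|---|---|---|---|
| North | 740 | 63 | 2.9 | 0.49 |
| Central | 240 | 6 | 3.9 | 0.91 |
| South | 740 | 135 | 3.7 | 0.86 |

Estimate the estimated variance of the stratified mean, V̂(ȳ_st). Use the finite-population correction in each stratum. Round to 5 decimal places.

V̂(ȳ_st) ≈ 0.00409

V̂(ȳ_st) = Σ W_h² (1 − n_h/N_h) s_h²/n_h, with W_h = N_h/N and N = 1720:
  stratum North: (740/1720)²·(1 − 63/740)·0.49²/63 = 0.000645379
  stratum Central: (240/1720)²·(1 − 6/240)·0.91²/6 = 0.00262
  stratum South: (740/1720)²·(1 − 135/740)·0.86²/135 = 0.000829074
V̂(ȳ_st) = 0.00409446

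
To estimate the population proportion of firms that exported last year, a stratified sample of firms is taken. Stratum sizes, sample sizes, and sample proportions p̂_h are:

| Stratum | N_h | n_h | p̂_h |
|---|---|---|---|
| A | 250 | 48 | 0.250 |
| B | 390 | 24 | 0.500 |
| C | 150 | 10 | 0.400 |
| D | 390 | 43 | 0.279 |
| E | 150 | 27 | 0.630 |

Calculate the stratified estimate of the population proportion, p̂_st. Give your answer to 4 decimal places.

N = 1330; stratum weights W_h = N_h/N.
p̂_st = Σ W_h p̂_h = (250·0.250 + 390·0.500 + 150·0.400 + 390·0.279 + 150·0.630)/1330 = 0.39159

p̂_st ≈ 0.3916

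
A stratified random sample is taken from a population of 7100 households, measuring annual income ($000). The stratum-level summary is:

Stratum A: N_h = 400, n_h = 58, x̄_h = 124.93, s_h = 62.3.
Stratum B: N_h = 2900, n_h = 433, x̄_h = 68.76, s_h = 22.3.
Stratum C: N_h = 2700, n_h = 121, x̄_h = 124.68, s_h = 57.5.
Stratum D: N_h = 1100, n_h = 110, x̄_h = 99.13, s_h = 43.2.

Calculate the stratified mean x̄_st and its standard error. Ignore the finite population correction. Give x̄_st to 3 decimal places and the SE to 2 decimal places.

x̄_st = Σ W_h x̄_h = (400·124.93 + 2900·68.76 + 2700·124.68 + 1100·99.13)/7100 = 97.89507
V̂(x̄_st) = Σ W_h² s_h²/n_h, with W_h = N_h/N and N = 7100:
  stratum A: (400/7100)²·62.3²/58 = 0.212398
  stratum B: (2900/7100)²·22.3²/433 = 0.191602
  stratum C: (2700/7100)²·57.5²/121 = 3.95149
  stratum D: (1100/7100)²·43.2²/110 = 0.407233
V̂(x̄_st) = 4.76273
SE(x̄_st) = √4.76273 = 2.18237

x̄_st ≈ 97.895, SE ≈ 2.18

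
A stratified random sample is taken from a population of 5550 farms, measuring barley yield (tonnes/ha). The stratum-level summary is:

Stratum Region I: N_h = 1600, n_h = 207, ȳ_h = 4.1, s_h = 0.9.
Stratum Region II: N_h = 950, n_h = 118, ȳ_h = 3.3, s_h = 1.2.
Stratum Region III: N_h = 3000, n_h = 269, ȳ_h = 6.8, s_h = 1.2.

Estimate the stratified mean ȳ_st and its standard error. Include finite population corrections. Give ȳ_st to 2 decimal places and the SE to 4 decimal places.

ȳ_st = Σ W_h ȳ_h = (1600·4.1 + 950·3.3 + 3000·6.8)/5550 = 5.42252
V̂(ȳ_st) = Σ W_h² (1 − n_h/N_h) s_h²/n_h, with W_h = N_h/N and N = 5550:
  stratum Region I: (1600/5550)²·(1 − 207/1600)·0.9²/207 = 0.000283139
  stratum Region II: (950/5550)²·(1 − 118/950)·1.2²/118 = 0.000313142
  stratum Region III: (3000/5550)²·(1 − 269/3000)·1.2²/269 = 0.00142386
V̂(ȳ_st) = 0.00202014
SE(ȳ_st) = √0.00202014 = 0.044946

ȳ_st ≈ 5.42, SE ≈ 0.0449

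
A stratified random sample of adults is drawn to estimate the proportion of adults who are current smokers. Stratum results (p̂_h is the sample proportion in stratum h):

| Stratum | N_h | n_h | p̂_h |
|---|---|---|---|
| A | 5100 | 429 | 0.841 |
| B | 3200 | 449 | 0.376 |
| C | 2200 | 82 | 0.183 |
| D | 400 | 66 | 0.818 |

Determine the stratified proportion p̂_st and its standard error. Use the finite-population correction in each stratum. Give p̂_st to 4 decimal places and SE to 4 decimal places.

N = 10900; stratum weights W_h = N_h/N.
p̂_st = Σ W_h p̂_h = (5100·0.841 + 3200·0.376 + 2200·0.183 + 400·0.818)/10900 = 0.57083
V̂(p̂_st) = Σ W_h² (1 − n_h/N_h) p̂_h(1−p̂_h)/(n_h−1):
  stratum A: (5100/10900)²·(1 − 429/5100)·0.841·0.159/428 = 6.26436e-05
  stratum B: (3200/10900)²·(1 − 449/3200)·0.376·0.624/448 = 3.88045e-05
  stratum C: (2200/10900)²·(1 − 82/2200)·0.183·0.817/81 = 7.23909e-05
  stratum D: (400/10900)²·(1 − 66/400)·0.818·0.182/65 = 2.57552e-06
V̂(p̂_st) = 0.000176414; SE = √V̂ = 0.0132821

p̂_st ≈ 0.5708, SE ≈ 0.0133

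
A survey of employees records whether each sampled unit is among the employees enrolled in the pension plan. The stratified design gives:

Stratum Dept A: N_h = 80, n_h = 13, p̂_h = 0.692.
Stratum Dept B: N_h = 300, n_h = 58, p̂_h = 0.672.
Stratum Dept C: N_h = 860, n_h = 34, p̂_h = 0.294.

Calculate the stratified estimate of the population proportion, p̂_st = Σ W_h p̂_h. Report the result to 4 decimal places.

N = 1240; stratum weights W_h = N_h/N.
p̂_st = Σ W_h p̂_h = (80·0.692 + 300·0.672 + 860·0.294)/1240 = 0.41113

p̂_st ≈ 0.4111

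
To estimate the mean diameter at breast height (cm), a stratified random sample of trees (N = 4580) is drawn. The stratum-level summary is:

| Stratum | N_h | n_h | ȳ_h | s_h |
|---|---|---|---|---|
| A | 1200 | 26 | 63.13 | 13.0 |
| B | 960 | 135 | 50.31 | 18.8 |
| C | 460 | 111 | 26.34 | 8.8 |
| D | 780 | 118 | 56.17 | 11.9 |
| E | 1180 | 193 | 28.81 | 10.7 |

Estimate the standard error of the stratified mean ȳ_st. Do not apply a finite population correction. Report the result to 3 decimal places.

SE(ȳ_st) ≈ 0.802

V̂(ȳ_st) = Σ W_h² s_h²/n_h, with W_h = N_h/N and N = 4580:
  stratum A: (1200/4580)²·13.0²/26 = 0.446216
  stratum B: (960/4580)²·18.8²/135 = 0.115025
  stratum C: (460/4580)²·8.8²/111 = 0.00703764
  stratum D: (780/4580)²·11.9²/118 = 0.0348073
  stratum E: (1180/4580)²·10.7²/193 = 0.0393771
V̂(ȳ_st) = 0.642463
SE(ȳ_st) = √0.642463 = 0.801538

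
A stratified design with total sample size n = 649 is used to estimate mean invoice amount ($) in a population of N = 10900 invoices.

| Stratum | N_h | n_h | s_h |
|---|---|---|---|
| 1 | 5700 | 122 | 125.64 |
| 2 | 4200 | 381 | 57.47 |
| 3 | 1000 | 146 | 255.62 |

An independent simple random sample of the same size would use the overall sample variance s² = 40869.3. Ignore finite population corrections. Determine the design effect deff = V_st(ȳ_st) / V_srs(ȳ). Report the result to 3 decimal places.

deff ≈ 0.642

V̂(ȳ_st) = Σ W_h² s_h²/n_h, with W_h = N_h/N and N = 10900:
  stratum 1: (5700/10900)²·125.64²/122 = 35.3828
  stratum 2: (4200/10900)²·57.47²/381 = 1.28707
  stratum 3: (1000/10900)²·255.62²/146 = 3.7669
V_st = 40.4368
V_srs = s²/n = 40869.3/649 = 62.9727
deff = V_st / V_srs = 40.4368/62.9727 = 0.6421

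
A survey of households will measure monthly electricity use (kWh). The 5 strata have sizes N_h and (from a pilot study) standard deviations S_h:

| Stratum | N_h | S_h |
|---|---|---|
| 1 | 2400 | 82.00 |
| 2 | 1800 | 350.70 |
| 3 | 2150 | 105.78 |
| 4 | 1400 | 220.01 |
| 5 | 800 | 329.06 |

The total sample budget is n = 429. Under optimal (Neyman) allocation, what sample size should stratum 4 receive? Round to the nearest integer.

81

Neyman allocation: n_h = n · N_h S_h / Σ N_i S_i, with n = 429.
  stratum 1: N_h·S_h = 2400·82.00 = 196800.00
  stratum 2: N_h·S_h = 1800·350.70 = 631260.00
  stratum 3: N_h·S_h = 2150·105.78 = 227427.00
  stratum 4: N_h·S_h = 1400·220.01 = 308014.00
  stratum 5: N_h·S_h = 800·329.06 = 263248.00
Σ N_h S_h = 1626749.00
n for stratum 4 = 429·308014.00/1626749.00 = 81.228 → 81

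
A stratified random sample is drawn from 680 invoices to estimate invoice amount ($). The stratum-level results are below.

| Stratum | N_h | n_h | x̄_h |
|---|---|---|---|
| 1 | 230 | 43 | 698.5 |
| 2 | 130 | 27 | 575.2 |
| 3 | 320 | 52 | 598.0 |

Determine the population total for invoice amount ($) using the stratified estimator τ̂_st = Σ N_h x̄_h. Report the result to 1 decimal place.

τ̂_st ≈ 426791.0

τ̂_st = Σ N_h x̄_h = 230·698.5 + 130·575.2 + 320·598.0 = 426791.0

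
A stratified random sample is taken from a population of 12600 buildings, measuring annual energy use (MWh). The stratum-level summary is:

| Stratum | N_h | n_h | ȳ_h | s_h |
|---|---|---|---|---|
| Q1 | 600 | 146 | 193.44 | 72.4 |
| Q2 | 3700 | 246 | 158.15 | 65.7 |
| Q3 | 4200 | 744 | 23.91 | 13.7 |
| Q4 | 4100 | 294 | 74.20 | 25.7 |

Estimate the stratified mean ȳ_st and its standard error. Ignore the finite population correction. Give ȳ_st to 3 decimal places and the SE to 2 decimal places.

ȳ_st = Σ W_h ȳ_h = (600·193.44 + 3700·158.15 + 4200·23.91 + 4100·74.20)/12600 = 87.76675
V̂(ȳ_st) = Σ W_h² s_h²/n_h, with W_h = N_h/N and N = 12600:
  stratum Q1: (600/12600)²·72.4²/146 = 0.0814115
  stratum Q2: (3700/12600)²·65.7²/246 = 1.51307
  stratum Q3: (4200/12600)²·13.7²/744 = 0.0280302
  stratum Q4: (4100/12600)²·25.7²/294 = 0.237873
V̂(ȳ_st) = 1.86038
SE(ȳ_st) = √1.86038 = 1.36396

ȳ_st ≈ 87.767, SE ≈ 1.36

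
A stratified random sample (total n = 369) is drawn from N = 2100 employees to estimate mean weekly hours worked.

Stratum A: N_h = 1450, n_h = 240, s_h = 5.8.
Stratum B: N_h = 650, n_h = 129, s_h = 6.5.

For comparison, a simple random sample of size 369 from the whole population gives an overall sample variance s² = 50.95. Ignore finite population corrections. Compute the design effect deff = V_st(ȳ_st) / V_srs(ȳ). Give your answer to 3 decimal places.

deff ≈ 0.711

V̂(ȳ_st) = Σ W_h² s_h²/n_h, with W_h = N_h/N and N = 2100:
  stratum A: (1450/2100)²·5.8²/240 = 0.0668255
  stratum B: (650/2100)²·6.5²/129 = 0.031378
V_st = 0.0982035
V_srs = s²/n = 50.95/369 = 0.138076
deff = V_st / V_srs = 0.0982035/0.138076 = 0.7112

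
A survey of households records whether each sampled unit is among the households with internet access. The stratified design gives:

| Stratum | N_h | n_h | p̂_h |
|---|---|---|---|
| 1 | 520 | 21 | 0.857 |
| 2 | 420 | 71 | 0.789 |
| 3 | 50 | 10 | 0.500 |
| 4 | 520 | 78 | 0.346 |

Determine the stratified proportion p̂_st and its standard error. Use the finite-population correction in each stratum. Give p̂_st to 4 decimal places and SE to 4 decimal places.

p̂_st ≈ 0.6503, SE ≈ 0.0342

N = 1510; stratum weights W_h = N_h/N.
p̂_st = Σ W_h p̂_h = (520·0.857 + 420·0.789 + 50·0.500 + 520·0.346)/1510 = 0.65029
V̂(p̂_st) = Σ W_h² (1 − n_h/N_h) p̂_h(1−p̂_h)/(n_h−1):
  stratum 1: (520/1510)²·(1 − 21/520)·0.857·0.143/20 = 0.000697328
  stratum 2: (420/1510)²·(1 − 71/420)·0.789·0.211/70 = 0.000152891
  stratum 3: (50/1510)²·(1 − 10/50)·0.500·0.500/9 = 2.43654e-05
  stratum 4: (520/1510)²·(1 − 78/520)·0.346·0.654/77 = 0.000296234
V̂(p̂_st) = 0.00117082; SE = √V̂ = 0.0342172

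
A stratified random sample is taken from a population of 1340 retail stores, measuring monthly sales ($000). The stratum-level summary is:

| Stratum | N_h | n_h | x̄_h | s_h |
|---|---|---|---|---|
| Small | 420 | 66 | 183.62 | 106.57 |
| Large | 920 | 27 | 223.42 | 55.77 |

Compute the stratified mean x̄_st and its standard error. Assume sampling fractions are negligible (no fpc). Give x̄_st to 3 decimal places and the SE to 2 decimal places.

x̄_st ≈ 210.945, SE ≈ 8.44

x̄_st = Σ W_h x̄_h = (420·183.62 + 920·223.42)/1340 = 210.94537
V̂(x̄_st) = Σ W_h² s_h²/n_h, with W_h = N_h/N and N = 1340:
  stratum Small: (420/1340)²·106.57²/66 = 16.905
  stratum Large: (920/1340)²·55.77²/27 = 54.3005
V̂(x̄_st) = 71.2055
SE(x̄_st) = √71.2055 = 8.43833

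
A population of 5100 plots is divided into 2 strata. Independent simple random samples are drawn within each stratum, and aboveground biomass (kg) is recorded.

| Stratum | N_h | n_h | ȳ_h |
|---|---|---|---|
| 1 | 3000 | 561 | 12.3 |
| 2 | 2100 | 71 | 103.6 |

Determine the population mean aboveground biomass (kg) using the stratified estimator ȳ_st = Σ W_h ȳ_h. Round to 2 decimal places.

ȳ_st ≈ 49.89

N = Σ N_h = 5100. Stratum weights W_h = N_h/N.
ȳ_st = (3000·12.3 + 2100·103.6) / 5100 = 49.8941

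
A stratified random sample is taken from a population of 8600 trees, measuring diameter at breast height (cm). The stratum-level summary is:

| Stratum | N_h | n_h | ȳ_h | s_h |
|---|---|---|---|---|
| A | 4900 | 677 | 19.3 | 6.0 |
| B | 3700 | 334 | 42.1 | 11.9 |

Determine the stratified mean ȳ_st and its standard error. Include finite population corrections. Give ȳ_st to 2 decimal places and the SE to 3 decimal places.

ȳ_st ≈ 29.11, SE ≈ 0.294

ȳ_st = Σ W_h ȳ_h = (4900·19.3 + 3700·42.1)/8600 = 29.10930
V̂(ȳ_st) = Σ W_h² (1 − n_h/N_h) s_h²/n_h, with W_h = N_h/N and N = 8600:
  stratum A: (4900/8600)²·(1 − 677/4900)·6.0²/677 = 0.0148776
  stratum B: (3700/8600)²·(1 − 334/3700)·11.9²/334 = 0.0713948
V̂(ȳ_st) = 0.0862724
SE(ȳ_st) = √0.0862724 = 0.293722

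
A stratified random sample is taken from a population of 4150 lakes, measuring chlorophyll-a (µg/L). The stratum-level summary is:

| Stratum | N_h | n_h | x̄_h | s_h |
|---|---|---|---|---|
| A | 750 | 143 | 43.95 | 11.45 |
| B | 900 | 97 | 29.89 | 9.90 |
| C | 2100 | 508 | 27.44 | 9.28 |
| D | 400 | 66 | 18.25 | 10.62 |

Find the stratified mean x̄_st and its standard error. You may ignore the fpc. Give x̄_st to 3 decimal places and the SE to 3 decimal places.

x̄_st ≈ 30.069, SE ≈ 0.370

x̄_st = Σ W_h x̄_h = (750·43.95 + 900·29.89 + 2100·27.44 + 400·18.25)/4150 = 30.06928
V̂(x̄_st) = Σ W_h² s_h²/n_h, with W_h = N_h/N and N = 4150:
  stratum A: (750/4150)²·11.45²/143 = 0.0299434
  stratum B: (900/4150)²·9.90²/97 = 0.0475212
  stratum C: (2100/4150)²·9.28²/508 = 0.0434085
  stratum D: (400/4150)²·10.62²/66 = 0.0158756
V̂(x̄_st) = 0.136749
SE(x̄_st) = √0.136749 = 0.369795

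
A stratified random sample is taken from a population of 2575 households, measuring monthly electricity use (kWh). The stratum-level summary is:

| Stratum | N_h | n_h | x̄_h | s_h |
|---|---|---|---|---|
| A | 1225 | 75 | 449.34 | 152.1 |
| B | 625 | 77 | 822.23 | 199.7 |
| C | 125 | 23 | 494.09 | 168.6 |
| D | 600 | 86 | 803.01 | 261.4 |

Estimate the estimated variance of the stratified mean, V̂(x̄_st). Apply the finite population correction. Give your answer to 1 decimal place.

V̂(x̄_st) ≈ 131.6

V̂(x̄_st) = Σ W_h² (1 − n_h/N_h) s_h²/n_h, with W_h = N_h/N and N = 2575:
  stratum A: (1225/2575)²·(1 − 75/1225)·152.1²/75 = 65.5355
  stratum B: (625/2575)²·(1 − 77/625)·199.7²/77 = 26.7529
  stratum C: (125/2575)²·(1 − 23/125)·168.6²/23 = 2.37653
  stratum D: (600/2575)²·(1 − 86/600)·261.4²/86 = 36.9549
V̂(x̄_st) = 131.62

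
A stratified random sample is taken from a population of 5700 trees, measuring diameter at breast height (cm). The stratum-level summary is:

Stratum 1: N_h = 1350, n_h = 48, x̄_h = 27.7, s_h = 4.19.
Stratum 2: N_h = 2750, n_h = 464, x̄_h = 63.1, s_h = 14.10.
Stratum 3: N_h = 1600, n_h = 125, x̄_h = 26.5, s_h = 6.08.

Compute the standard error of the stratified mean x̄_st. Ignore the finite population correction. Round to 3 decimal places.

SE(x̄_st) ≈ 0.379

V̂(x̄_st) = Σ W_h² s_h²/n_h, with W_h = N_h/N and N = 5700:
  stratum 1: (1350/5700)²·4.19²/48 = 0.0205166
  stratum 2: (2750/5700)²·14.10²/464 = 0.0997323
  stratum 3: (1600/5700)²·6.08²/125 = 0.0233017
V̂(x̄_st) = 0.143551
SE(x̄_st) = √0.143551 = 0.378881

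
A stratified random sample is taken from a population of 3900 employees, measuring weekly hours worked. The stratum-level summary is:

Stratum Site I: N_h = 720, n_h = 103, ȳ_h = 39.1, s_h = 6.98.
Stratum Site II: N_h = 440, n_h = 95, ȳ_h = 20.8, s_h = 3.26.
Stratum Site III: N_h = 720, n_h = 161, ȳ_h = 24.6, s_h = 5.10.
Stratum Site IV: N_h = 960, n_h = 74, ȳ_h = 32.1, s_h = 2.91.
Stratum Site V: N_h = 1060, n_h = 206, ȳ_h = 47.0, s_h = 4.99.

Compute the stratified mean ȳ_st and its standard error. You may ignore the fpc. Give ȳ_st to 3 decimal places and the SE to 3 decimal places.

ȳ_st = Σ W_h ȳ_h = (720·39.1 + 440·20.8 + 720·24.6 + 960·32.1 + 1060·47.0)/3900 = 34.78256
V̂(ȳ_st) = Σ W_h² s_h²/n_h, with W_h = N_h/N and N = 3900:
  stratum Site I: (720/3900)²·6.98²/103 = 0.0161216
  stratum Site II: (440/3900)²·3.26²/95 = 0.00142393
  stratum Site III: (720/3900)²·5.10²/161 = 0.00550618
  stratum Site IV: (960/3900)²·2.91²/74 = 0.00693374
  stratum Site V: (1060/3900)²·4.99²/206 = 0.00892928
V̂(ȳ_st) = 0.0389148
SE(ȳ_st) = √0.0389148 = 0.197268

ȳ_st ≈ 34.783, SE ≈ 0.197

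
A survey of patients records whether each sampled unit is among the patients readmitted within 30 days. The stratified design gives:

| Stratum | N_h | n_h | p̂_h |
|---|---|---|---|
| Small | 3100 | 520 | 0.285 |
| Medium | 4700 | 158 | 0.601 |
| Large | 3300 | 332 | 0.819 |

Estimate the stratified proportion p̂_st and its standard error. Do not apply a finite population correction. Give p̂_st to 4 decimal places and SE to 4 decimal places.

p̂_st ≈ 0.5776, SE ≈ 0.0185

N = 11100; stratum weights W_h = N_h/N.
p̂_st = Σ W_h p̂_h = (3100·0.285 + 4700·0.601 + 3300·0.819)/11100 = 0.57756
V̂(p̂_st) = Σ W_h² p̂_h(1−p̂_h)/(n_h−1):
  stratum Small: (3100/11100)²·0.285·0.715/519 = 3.06239e-05
  stratum Medium: (4700/11100)²·0.601·0.399/157 = 0.00027384
  stratum Large: (3300/11100)²·0.819·0.181/331 = 3.95837e-05
V̂(p̂_st) = 0.000344048; SE = √V̂ = 0.0185485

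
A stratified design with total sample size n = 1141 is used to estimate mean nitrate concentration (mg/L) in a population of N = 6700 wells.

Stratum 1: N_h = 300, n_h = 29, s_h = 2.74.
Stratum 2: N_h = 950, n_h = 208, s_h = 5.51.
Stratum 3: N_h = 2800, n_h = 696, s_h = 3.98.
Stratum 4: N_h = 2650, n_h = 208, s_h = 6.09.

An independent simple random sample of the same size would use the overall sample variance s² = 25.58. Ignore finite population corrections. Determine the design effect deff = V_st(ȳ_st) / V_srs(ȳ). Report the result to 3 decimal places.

deff ≈ 1.576

V̂(ȳ_st) = Σ W_h² s_h²/n_h, with W_h = N_h/N and N = 6700:
  stratum 1: (300/6700)²·2.74²/29 = 0.000519034
  stratum 2: (950/6700)²·5.51²/208 = 0.00293452
  stratum 3: (2800/6700)²·3.98²/696 = 0.00397487
  stratum 4: (2650/6700)²·6.09²/208 = 0.0278942
V_st = 0.0353226
V_srs = s²/n = 25.58/1141 = 0.0224189
deff = V_st / V_srs = 0.0353226/0.0224189 = 1.5756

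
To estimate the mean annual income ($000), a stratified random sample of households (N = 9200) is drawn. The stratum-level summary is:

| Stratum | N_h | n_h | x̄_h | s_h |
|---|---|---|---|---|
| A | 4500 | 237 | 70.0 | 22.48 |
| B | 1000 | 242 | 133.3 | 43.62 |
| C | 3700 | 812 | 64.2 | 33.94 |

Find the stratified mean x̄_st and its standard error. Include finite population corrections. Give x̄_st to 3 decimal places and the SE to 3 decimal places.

x̄_st ≈ 74.548, SE ≈ 0.856

x̄_st = Σ W_h x̄_h = (4500·70.0 + 1000·133.3 + 3700·64.2)/9200 = 74.54783
V̂(x̄_st) = Σ W_h² (1 − n_h/N_h) s_h²/n_h, with W_h = N_h/N and N = 9200:
  stratum A: (4500/9200)²·(1 − 237/4500)·22.48²/237 = 0.483277
  stratum B: (1000/9200)²·(1 − 242/1000)·43.62²/242 = 0.0704125
  stratum C: (3700/9200)²·(1 − 812/3700)·33.94²/812 = 0.179098
V̂(x̄_st) = 0.732788
SE(x̄_st) = √0.732788 = 0.85603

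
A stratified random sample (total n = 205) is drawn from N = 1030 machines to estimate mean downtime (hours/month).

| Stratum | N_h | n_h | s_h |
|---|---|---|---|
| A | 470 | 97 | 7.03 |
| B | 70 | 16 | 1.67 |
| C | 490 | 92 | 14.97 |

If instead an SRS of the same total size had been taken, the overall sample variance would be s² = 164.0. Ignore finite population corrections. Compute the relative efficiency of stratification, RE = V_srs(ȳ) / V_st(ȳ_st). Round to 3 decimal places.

V̂(ȳ_st) = Σ W_h² s_h²/n_h, with W_h = N_h/N and N = 1030:
  stratum A: (470/1030)²·7.03²/97 = 0.106087
  stratum B: (70/1030)²·1.67²/16 = 0.000805072
  stratum C: (490/1030)²·14.97²/92 = 0.551282
V_st = 0.658173
V_srs = s²/n = 164.0/205 = 0.8
Relative efficiency = V_srs / V_st = 0.8/0.658173 = 1.2155

RE ≈ 1.215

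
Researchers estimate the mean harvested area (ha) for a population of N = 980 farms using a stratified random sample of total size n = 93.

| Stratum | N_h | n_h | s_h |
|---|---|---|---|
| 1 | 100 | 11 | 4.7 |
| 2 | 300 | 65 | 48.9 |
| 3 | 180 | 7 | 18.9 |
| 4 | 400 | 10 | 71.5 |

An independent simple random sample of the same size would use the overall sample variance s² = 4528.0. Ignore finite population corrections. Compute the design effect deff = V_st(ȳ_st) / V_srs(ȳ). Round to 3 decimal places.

deff ≈ 1.856

V̂(ȳ_st) = Σ W_h² s_h²/n_h, with W_h = N_h/N and N = 980:
  stratum 1: (100/980)²·4.7²/11 = 0.0209098
  stratum 2: (300/980)²·48.9²/65 = 3.44742
  stratum 3: (180/980)²·18.9²/7 = 1.72155
  stratum 4: (400/980)²·71.5²/10 = 85.1687
V_st = 90.3586
V_srs = s²/n = 4528.0/93 = 48.6882
deff = V_st / V_srs = 90.3586/48.6882 = 1.8559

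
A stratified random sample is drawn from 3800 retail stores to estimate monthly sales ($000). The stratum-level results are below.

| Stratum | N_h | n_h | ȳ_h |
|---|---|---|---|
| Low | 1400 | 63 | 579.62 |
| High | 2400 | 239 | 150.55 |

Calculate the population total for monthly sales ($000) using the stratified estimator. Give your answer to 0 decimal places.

τ̂_st = Σ N_h ȳ_h = 1400·579.62 + 2400·150.55 = 1172788

τ̂_st ≈ 1172788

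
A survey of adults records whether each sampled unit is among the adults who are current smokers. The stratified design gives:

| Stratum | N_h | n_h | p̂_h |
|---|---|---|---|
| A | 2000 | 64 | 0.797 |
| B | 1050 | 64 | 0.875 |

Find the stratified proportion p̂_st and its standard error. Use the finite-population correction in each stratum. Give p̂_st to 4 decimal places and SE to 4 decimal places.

p̂_st ≈ 0.8239, SE ≈ 0.0355

N = 3050; stratum weights W_h = N_h/N.
p̂_st = Σ W_h p̂_h = (2000·0.797 + 1050·0.875)/3050 = 0.82385
V̂(p̂_st) = Σ W_h² (1 − n_h/N_h) p̂_h(1−p̂_h)/(n_h−1):
  stratum A: (2000/3050)²·(1 − 64/2000)·0.797·0.203/63 = 0.00106893
  stratum B: (1050/3050)²·(1 − 64/1050)·0.875·0.125/63 = 0.000193216
V̂(p̂_st) = 0.00126215; SE = √V̂ = 0.0355267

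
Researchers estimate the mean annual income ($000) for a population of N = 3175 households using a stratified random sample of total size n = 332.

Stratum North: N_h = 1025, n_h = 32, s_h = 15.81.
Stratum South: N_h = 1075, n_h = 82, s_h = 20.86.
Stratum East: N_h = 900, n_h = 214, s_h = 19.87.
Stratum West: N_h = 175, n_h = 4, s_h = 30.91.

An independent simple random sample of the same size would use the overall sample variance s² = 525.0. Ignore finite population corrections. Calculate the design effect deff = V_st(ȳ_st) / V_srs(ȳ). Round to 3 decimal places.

V̂(ȳ_st) = Σ W_h² s_h²/n_h, with W_h = N_h/N and N = 3175:
  stratum North: (1025/3175)²·15.81²/32 = 0.814093
  stratum South: (1075/3175)²·20.86²/82 = 0.608337
  stratum East: (900/3175)²·19.87²/214 = 0.148245
  stratum West: (175/3175)²·30.91²/4 = 0.725649
V_st = 2.29632
V_srs = s²/n = 525.0/332 = 1.58133
deff = V_st / V_srs = 2.29632/1.58133 = 1.4522

deff ≈ 1.452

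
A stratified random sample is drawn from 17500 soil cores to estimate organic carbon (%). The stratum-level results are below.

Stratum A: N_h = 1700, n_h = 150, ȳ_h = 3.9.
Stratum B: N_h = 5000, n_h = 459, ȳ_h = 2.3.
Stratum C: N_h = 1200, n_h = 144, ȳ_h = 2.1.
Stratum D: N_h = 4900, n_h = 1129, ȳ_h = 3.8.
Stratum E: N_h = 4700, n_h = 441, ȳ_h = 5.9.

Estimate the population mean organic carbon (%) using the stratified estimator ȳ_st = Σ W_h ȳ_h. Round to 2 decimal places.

N = Σ N_h = 17500. Stratum weights W_h = N_h/N.
ȳ_st = (1700·3.9 + 5000·2.3 + 1200·2.1 + 4900·3.8 + 4700·5.9) / 17500 = 3.8286

ȳ_st ≈ 3.83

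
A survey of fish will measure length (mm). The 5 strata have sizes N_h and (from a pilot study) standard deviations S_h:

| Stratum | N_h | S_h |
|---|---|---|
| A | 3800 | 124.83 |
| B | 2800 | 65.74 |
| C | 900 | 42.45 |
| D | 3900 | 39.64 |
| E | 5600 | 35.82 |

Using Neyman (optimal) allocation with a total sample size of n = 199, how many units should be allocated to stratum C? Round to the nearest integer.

Neyman allocation: n_h = n · N_h S_h / Σ N_i S_i, with n = 199.
  stratum A: N_h·S_h = 3800·124.83 = 474354.00
  stratum B: N_h·S_h = 2800·65.74 = 184072.00
  stratum C: N_h·S_h = 900·42.45 = 38205.00
  stratum D: N_h·S_h = 3900·39.64 = 154596.00
  stratum E: N_h·S_h = 5600·35.82 = 200592.00
Σ N_h S_h = 1051819.00
n for stratum C = 199·38205.00/1051819.00 = 7.228 → 7

7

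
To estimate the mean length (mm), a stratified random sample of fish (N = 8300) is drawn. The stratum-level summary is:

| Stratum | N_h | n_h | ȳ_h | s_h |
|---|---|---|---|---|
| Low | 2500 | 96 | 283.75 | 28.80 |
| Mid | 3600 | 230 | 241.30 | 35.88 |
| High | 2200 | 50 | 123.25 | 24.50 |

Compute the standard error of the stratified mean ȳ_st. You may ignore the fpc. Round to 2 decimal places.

SE(ȳ_st) ≈ 1.64

V̂(ȳ_st) = Σ W_h² s_h²/n_h, with W_h = N_h/N and N = 8300:
  stratum Low: (2500/8300)²·28.80²/96 = 0.783858
  stratum Mid: (3600/8300)²·35.88²/230 = 1.05299
  stratum High: (2200/8300)²·24.50²/50 = 0.843434
V̂(ȳ_st) = 2.68029
SE(ȳ_st) = √2.68029 = 1.63716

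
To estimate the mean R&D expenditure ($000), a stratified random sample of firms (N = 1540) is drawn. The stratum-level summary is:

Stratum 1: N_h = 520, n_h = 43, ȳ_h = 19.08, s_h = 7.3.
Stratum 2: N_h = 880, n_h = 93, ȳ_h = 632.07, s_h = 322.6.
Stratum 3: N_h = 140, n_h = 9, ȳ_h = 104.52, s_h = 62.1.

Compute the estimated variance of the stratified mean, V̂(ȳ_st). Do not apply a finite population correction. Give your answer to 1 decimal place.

V̂(ȳ_st) = Σ W_h² s_h²/n_h, with W_h = N_h/N and N = 1540:
  stratum 1: (520/1540)²·7.3²/43 = 0.1413
  stratum 2: (880/1540)²·322.6²/93 = 365.401
  stratum 3: (140/1540)²·62.1²/9 = 3.54124
V̂(ȳ_st) = 369.083

V̂(ȳ_st) ≈ 369.1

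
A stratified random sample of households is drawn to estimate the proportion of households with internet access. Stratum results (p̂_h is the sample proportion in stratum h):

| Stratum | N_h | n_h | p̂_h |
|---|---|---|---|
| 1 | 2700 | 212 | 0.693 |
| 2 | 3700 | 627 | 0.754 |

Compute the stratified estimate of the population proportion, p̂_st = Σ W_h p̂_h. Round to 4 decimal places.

p̂_st ≈ 0.7283

N = 6400; stratum weights W_h = N_h/N.
p̂_st = Σ W_h p̂_h = (2700·0.693 + 3700·0.754)/6400 = 0.72827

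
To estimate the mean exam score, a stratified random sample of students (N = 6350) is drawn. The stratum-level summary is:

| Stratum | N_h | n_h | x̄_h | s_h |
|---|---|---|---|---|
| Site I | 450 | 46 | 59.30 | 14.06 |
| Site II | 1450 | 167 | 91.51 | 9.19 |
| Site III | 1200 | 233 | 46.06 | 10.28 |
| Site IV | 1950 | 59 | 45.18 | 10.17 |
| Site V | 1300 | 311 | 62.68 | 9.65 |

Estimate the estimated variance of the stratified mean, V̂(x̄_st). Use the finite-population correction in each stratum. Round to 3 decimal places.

V̂(x̄_st) = Σ W_h² (1 − n_h/N_h) s_h²/n_h, with W_h = N_h/N and N = 6350:
  stratum Site I: (450/6350)²·(1 − 46/450)·14.06²/46 = 0.0193758
  stratum Site II: (1450/6350)²·(1 − 167/1450)·9.19²/167 = 0.0233325
  stratum Site III: (1200/6350)²·(1 − 233/1200)·10.28²/233 = 0.0130524
  stratum Site IV: (1950/6350)²·(1 − 59/1950)·10.17²/59 = 0.160313
  stratum Site V: (1300/6350)²·(1 − 311/1300)·9.65²/311 = 0.00954743
V̂(x̄_st) = 0.225621

V̂(x̄_st) ≈ 0.226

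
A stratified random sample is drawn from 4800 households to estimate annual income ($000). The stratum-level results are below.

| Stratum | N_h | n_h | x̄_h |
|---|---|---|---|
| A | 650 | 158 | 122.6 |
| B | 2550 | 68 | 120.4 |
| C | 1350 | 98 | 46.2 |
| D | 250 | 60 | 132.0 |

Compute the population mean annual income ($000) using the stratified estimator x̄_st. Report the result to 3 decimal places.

N = Σ N_h = 4800. Stratum weights W_h = N_h/N.
x̄_st = (650·122.6 + 2550·120.4 + 1350·46.2 + 250·132.0) / 4800 = 100.43333

x̄_st ≈ 100.433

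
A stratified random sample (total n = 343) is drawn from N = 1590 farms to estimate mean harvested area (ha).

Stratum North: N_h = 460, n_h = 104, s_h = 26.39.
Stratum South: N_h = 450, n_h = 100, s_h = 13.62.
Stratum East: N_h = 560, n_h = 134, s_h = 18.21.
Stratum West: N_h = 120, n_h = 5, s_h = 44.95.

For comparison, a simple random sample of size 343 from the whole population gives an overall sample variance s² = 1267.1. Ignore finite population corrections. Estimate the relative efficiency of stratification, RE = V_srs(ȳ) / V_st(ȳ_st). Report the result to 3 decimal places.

V̂(ȳ_st) = Σ W_h² s_h²/n_h, with W_h = N_h/N and N = 1590:
  stratum North: (460/1590)²·26.39²/104 = 0.560489
  stratum South: (450/1590)²·13.62²/100 = 0.148588
  stratum East: (560/1590)²·18.21²/134 = 0.306971
  stratum West: (120/1590)²·44.95²/5 = 2.30175
V_st = 3.3178
V_srs = s²/n = 1267.1/343 = 3.69417
Relative efficiency = V_srs / V_st = 3.69417/3.3178 = 1.1134

RE ≈ 1.113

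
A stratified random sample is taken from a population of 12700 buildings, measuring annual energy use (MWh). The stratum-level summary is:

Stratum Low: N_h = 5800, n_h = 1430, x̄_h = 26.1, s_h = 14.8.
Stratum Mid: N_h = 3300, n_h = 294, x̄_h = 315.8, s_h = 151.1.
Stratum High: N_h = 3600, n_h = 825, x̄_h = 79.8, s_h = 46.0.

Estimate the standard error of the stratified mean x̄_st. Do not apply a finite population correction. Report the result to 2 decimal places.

V̂(x̄_st) = Σ W_h² s_h²/n_h, with W_h = N_h/N and N = 12700:
  stratum Low: (5800/12700)²·14.8²/1430 = 0.0319474
  stratum Mid: (3300/12700)²·151.1²/294 = 5.24327
  stratum High: (3600/12700)²·46.0²/825 = 0.206091
V̂(x̄_st) = 5.48131
SE(x̄_st) = √5.48131 = 2.34122

SE(x̄_st) ≈ 2.34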